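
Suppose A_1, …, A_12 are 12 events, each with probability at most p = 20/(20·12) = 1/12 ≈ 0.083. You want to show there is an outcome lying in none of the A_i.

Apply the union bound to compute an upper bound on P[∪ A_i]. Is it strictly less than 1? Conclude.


Union bound: P[∪_{i=1}^{12} A_i] ≤ Σ_i P[A_i] ≤ 12·p = 12·(1/12) = 1.
Numerically: 1 ≈ 1.000.
Is 1 < 1? NO.
Since the bound 1 is ≥ 1, the union bound is uninformative here; it does NOT by itself certify existence.

12·p = 1 ≈ 1.000; existence NOT certified by the union bound.


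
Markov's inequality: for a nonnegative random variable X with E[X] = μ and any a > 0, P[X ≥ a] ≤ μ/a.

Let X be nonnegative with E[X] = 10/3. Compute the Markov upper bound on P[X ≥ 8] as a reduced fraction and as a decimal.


μ = E[X] = 10/3, a = 8.
Markov: P[X ≥ 8] ≤ μ/a = (10/3)/8 = 5/12.
Numerically: ≈ 0.41667.
(Since a = 8 > μ = 3.33333, the bound 5/12 is < 1 and informative.)

P[X ≥ 8] ≤ 5/12 ≈ 0.41667.


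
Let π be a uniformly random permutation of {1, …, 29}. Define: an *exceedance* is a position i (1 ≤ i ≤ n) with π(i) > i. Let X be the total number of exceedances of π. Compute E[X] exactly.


Write X = Σ_{i=1}^{29} X_i, where X_i = 1_{π(i) > i}.
For each fixed i, π(i) is uniform over {1, …, 29} (marginal of a uniform permutation), so P[π(i) > i] = (n − i)/n. Summing: Σ_{i=1}^{29} (n − i)/n = (0 + 1 + … + 28)/29 = 29(29 − 1)/(2·29) = (29 − 1)/2.
Hence E[X] = Σ_{i=1}^{29} (29 − i)/29 = 14 ≈ 14.00000.

E[X] = 14 = 14.00000.


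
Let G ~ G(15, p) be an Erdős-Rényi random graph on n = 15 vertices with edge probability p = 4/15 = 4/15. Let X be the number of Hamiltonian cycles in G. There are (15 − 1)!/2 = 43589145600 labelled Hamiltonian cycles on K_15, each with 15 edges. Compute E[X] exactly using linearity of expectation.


K_15 has (15 − 1)!/2 = 43589145600 labelled Hamiltonian cycles.
For each such Hamiltonian cycle H, let X_H = 1 if all 15 edges of H are present in G. Then P[X_H = 1] = p^{15} = (4/15)^{15} = 1073741824/437893890380859375.
By linearity of expectation: E[X] = Σ_H E[X_H] = 43589145600 · p^{15} = 43589145600 · 1073741824/437893890380859375 = 7704277975826432/72081298828125.
Numerically: E[X] ≈ 106.883.

E[X] = 43589145600 · (4/15)^{15} = 7704277975826432/72081298828125 ≈ 106.883.


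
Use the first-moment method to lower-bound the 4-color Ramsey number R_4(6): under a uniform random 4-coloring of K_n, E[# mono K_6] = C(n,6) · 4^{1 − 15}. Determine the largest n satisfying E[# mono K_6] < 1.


We need C(n, 6) · 4^{1 − 15} < 1, i.e. C(n, 6) < 4^{15 − 1} = 268435456.
Check values of n near the boundary:
  n = 77: C(77, 6) = 237093780; 237093780 < 268435456? YES
  n = 78: C(78, 6) = 256851595; 256851595 < 268435456? YES
  n = 79: C(79, 6) = 277962685; 277962685 < 268435456? NO
  n = 80: C(80, 6) = 300500200; 300500200 < 268435456? NO
  n = 81: C(81, 6) = 324540216; 324540216 < 268435456? NO
The largest n with C(n, 6) < 268435456 is n = 78 (where E[X] = 256851595/268435456 ≈ 0.957). Hence R_4(6) > 78, i.e. R_4(6) ≥ 79.

Largest n = 78; hence R_4(6) > 78.


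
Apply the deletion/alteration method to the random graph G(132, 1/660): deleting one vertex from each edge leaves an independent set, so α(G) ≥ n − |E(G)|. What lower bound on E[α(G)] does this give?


E[|E(G)|] = C(132, 2)·p = 8646 · (1/660) = 131/10.
E[α(G)] ≥ n − E[|E(G)|] = 132 − 131/10 = 1189/10.
Numerically: ≈ 118.900.
(This is only a lower bound; the true E[α(G)] may be larger.)

E[α(G)] ≥ 1189/10 ≈ 118.900.


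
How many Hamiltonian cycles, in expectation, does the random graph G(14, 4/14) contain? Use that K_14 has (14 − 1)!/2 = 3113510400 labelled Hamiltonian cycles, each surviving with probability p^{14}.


K_14 has (14 − 1)!/2 = 3113510400 labelled Hamiltonian cycles.
For each such Hamiltonian cycle H, let X_H = 1 if all 14 edges of H are present in G. Then P[X_H = 1] = p^{14} = (2/7)^{14} = 16384/678223072849.
By linearity: E[X] = Σ_H E[X_H] = 3113510400 · p^{14} = 3113510400 · 16384/678223072849 = 7287393484800/96889010407.
Numerically: E[X] ≈ 75.2.

E[X] = 3113510400 · (2/7)^{14} = 7287393484800/96889010407 ≈ 75.2.


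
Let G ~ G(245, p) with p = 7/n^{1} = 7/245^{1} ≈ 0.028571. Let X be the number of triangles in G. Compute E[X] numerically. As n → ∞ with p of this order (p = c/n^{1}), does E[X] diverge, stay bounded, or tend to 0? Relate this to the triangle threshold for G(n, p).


Number of potential triangles: C(245, 3) = 2421090.
Each occurs with probability p³ ≈ (0.028571)³ ≈ 2.3323615e-05.
By linearity: E[X] = C(245, 3)·p³ ≈ 2421090 · 2.3323615e-05 ≈ 56.46857.
Here α = 1, so p = 7/n is exactly at the triangle threshold p ~ 1/n. Asymptotically E[X] → c³/6 = 7³/6 = 343/6 ≈ 57.16667, a bounded constant. In this regime the triangle count is asymptotically Poisson(c³/6).

E[X] ≈ 56.46857; in regime p = Θ(1/n^{1}) E[X] stays bounded (at the triangle threshold p ~ 1/n).


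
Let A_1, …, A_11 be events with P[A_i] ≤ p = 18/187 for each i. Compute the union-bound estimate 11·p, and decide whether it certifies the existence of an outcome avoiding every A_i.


Union bound: P[∪_{i=1}^{11} A_i] ≤ Σ_i P[A_i] ≤ 11·p = 11·(18/187) = 18/17.
Numerically: 18/17 ≈ 1.0588235.
Is 18/17 < 1? NO.
Since the bound 18/17 is ≥ 1, the union bound is uninformative here; it does NOT by itself certify existence.

11·p = 18/17 ≈ 1.0588235; existence NOT certified by the union bound.


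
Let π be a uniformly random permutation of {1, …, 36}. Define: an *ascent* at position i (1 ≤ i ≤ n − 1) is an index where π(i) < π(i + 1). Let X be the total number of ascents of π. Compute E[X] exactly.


Write X = Σ X_I over i = 1, …, 35, with X_I the indicator of one ascent.
There are 35 indicators.
For each fixed i, the pair (π(i), π(i+1)) is a uniformly random ordered pair of distinct values from {1, …, 36}; by symmetry P[π(i) < π(i+1)] = 1/2.
By linearity: E[X] = 35 · (1/2) = (36 − 1) · (1/2) = 35/2 ≈ 17.500000.

E[X] = 35/2 = 17.500000.


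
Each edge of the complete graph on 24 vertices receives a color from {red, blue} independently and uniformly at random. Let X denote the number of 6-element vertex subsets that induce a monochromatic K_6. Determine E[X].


Let X = Σ_S X_S over the C(24, 6) = 134596 subsets S of size 6, where X_S = 1 if the K_6 on S is monochromatic.
For a fixed S, the K_6 on S has C(6, 2) = 15 edges. P[all 15 edges red] = (1/2)^15, and likewise for blue, so P[monochromatic] = 2·(1/2)^15 = 2^{1 − 15} = 1/16384.
By linearity of expectation: E[X] = C(24, 6) · 2^{1 − 15} = 134596 · 1/16384 = 33649/4096.
Numerically: E[X] ≈ 8.2151.

E[X] = C(24,6)·2^(1−C(6,2)) = 33649/4096 ≈ 8.2151.


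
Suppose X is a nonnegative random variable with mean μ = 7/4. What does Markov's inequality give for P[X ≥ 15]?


μ = E[X] = 7/4, a = 15.
Markov: P[X ≥ 15] ≤ μ/a = (7/4)/15 = 7/60.
Numerically: ≈ 0.116667.
(Since a = 15 > μ = 1.750000, the bound 7/60 is < 1 and informative.)

P[X ≥ 15] ≤ 7/60 ≈ 0.116667.


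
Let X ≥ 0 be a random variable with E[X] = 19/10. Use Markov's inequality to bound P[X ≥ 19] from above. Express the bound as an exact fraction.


μ = E[X] = 19/10, a = 19.
Markov: P[X ≥ 19] ≤ μ/a = (19/10)/19 = 1/10.
Numerically: ≈ 0.100000.
(Since a = 19 > μ = 1.900000, the bound 1/10 is < 1 and informative.)

P[X ≥ 19] ≤ 1/10 ≈ 0.100000.


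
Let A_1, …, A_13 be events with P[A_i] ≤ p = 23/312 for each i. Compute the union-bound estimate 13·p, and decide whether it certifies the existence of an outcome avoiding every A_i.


Union bound: P[∪_{i=1}^{13} A_i] ≤ Σ_i P[A_i] ≤ 13·p = 13·(23/312) = 23/24.
Numerically: 23/24 ≈ 0.958.
Is 23/24 < 1? YES.
Since P[∪ A_i] ≤ 23/24 < 1, the complement has P[∩ A_i^c] ≥ 1 − 23/24 = 1/24 > 0, so some outcome avoids every A_i.

13·p = 23/24 ≈ 0.958; existence CERTIFIED by the union bound.


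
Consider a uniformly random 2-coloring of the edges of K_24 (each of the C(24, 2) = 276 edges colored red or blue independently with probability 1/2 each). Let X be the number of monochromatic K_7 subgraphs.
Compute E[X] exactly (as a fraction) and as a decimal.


Let X = Σ_S X_S over the C(24, 7) = 346104 subsets S of size 7, where X_S = 1 if the K_7 on S is monochromatic.
For a fixed S, the K_7 on S has C(7, 2) = 21 edges. P[all 21 edges red] = (1/2)^21, and likewise for blue, so P[monochromatic] = 2·(1/2)^21 = 2^{1 − 21} = 1/1048576.
By linearity: E[X] = C(24, 7) · 2^{1 − 21} = 346104 · 1/1048576 = 43263/131072.
Numerically: E[X] ≈ 0.3301.

E[X] = C(24,7)·2^(1−C(7,2)) = 43263/131072 ≈ 0.3301.


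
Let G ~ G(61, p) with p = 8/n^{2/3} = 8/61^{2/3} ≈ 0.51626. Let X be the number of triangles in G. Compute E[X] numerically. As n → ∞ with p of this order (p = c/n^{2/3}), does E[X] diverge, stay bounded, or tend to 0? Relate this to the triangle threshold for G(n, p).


Number of potential triangles: C(61, 3) = 35990.
Each occurs with probability p³ ≈ (0.51626)³ ≈ 1.3759742e-01.
By linearity: E[X] = C(61, 3)·p³ ≈ 35990 · 1.3759742e-01 ≈ 4952.13115.
Since α = 2/3 < 1, p = c/n^{2/3} ≫ 1/n is above the triangle threshold p ~ 1/n. Asymptotically E[X] ~ (c³/6)·n^{3(1−α)} = (8³/6)·n^{1} → ∞; triangles are abundant w.h.p.

E[X] ≈ 4952.13115; in regime p = Θ(1/n^{2/3}) E[X] diverges (above the triangle threshold p ~ 1/n).


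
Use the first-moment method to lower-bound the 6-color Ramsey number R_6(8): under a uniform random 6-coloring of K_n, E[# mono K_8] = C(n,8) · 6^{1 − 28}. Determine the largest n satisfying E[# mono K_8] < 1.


We need C(n, 8) · 6^{1 − 28} < 1, i.e. C(n, 8) < 6^{28 − 1} = 1023490369077469249536.
Check values of n near the boundary:
  n = 1594: C(1594, 8) = 1015652773590544255167; 1015652773590544255167 < 1023490369077469249536? YES
  n = 1595: C(1595, 8) = 1020772636343363633895; 1020772636343363633895 < 1023490369077469249536? YES
  n = 1596: C(1596, 8) = 1025915067760710553965; 1025915067760710553965 < 1023490369077469249536? NO
  n = 1597: C(1597, 8) = 1031080153060953275445; 1031080153060953275445 < 1023490369077469249536? NO
  n = 1598: C(1598, 8) = 1036267977730442348529; 1036267977730442348529 < 1023490369077469249536? NO
The largest n with C(n, 8) < 1023490369077469249536 is n = 1595 (where E[X] = 113419181815929292655/113721152119718805504 ≈ 0.997345). Hence R_6(8) > 1595, i.e. R_6(8) ≥ 1596.

Largest n = 1595; hence R_6(8) > 1595.


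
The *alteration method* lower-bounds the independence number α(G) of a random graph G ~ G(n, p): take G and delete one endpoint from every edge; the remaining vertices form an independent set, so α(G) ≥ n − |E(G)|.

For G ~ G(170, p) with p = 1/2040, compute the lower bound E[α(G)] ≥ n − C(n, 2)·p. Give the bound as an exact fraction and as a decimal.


E[|E(G)|] = C(170, 2)·p = 14365 · (1/2040) = 169/24.
E[α(G)] ≥ n − E[|E(G)|] = 170 − 169/24 = 3911/24.
Numerically: ≈ 162.9583.
(This is only a lower bound; the true E[α(G)] may be larger.)

E[α(G)] ≥ 3911/24 ≈ 162.9583.


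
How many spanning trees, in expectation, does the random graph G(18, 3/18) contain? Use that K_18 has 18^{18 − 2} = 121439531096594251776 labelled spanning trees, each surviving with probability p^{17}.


K_18 has 18^{18 − 2} = 121439531096594251776 labelled spanning trees.
For each such spanning tree H, let X_H = 1 if all 17 edges of H are present in G. Then P[X_H = 1] = p^{17} = (1/6)^{17} = 1/16926659444736.
Summing the indicators: E[X] = Σ_H E[X_H] = 121439531096594251776 · p^{17} = 121439531096594251776 · 1/16926659444736 = 14348907/2.
Numerically: E[X] ≈ 7.17e+06.

E[X] = 121439531096594251776 · (1/6)^{17} = 14348907/2 ≈ 7.17e+06.


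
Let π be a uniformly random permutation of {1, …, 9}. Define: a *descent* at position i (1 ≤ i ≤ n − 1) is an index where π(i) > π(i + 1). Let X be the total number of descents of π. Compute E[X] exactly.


Write X = Σ X_I over i = 1, …, 8, with X_I the indicator of one descent.
There are 8 indicators.
For each fixed i, the pair (π(i), π(i+1)) is a uniformly random ordered pair of distinct values from {1, …, 9}; by symmetry P[π(i) > π(i+1)] = 1/2.
By linearity: E[X] = 8 · (1/2) = (9 − 1) · (1/2) = 4 ≈ 4.00000.

E[X] = 4 = 4.00000.


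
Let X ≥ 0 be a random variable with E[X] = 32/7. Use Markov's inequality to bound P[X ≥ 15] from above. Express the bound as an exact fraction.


μ = E[X] = 32/7, a = 15.
Markov: P[X ≥ 15] ≤ μ/a = (32/7)/15 = 32/105.
Numerically: ≈ 0.30476.
(Since a = 15 > μ = 4.57143, the bound 32/105 is < 1 and informative.)

P[X ≥ 15] ≤ 32/105 ≈ 0.30476.


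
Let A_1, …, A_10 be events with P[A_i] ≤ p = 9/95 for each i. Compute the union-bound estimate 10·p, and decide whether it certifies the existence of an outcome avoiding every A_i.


Union bound: P[∪_{i=1}^{10} A_i] ≤ Σ_i P[A_i] ≤ 10·p = 10·(9/95) = 18/19.
Numerically: 18/19 ≈ 0.9474.
Is 18/19 < 1? YES.
Since P[∪ A_i] ≤ 18/19 < 1, the complement has P[∩ A_i^c] ≥ 1 − 18/19 = 1/19 > 0, so some outcome avoids every A_i.

10·p = 18/19 ≈ 0.9474; existence CERTIFIED by the union bound.


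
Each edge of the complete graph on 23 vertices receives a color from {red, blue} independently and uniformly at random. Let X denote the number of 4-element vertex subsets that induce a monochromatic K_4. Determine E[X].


Let X = Σ_S X_S over the C(23, 4) = 8855 subsets S of size 4, where X_S = 1 if the K_4 on S is monochromatic.
For a fixed S, the K_4 on S has C(4, 2) = 6 edges. P[all 6 edges red] = (1/2)^6, and likewise for blue, so P[monochromatic] = 2·(1/2)^6 = 2^{1 − 6} = 1/32.
Summing: E[X] = C(23, 4) · 2^{1 − 6} = 8855 · 1/32 = 8855/32.
Numerically: E[X] ≈ 276.718750.

E[X] = C(23,4)·2^(1−C(4,2)) = 8855/32 ≈ 276.718750.


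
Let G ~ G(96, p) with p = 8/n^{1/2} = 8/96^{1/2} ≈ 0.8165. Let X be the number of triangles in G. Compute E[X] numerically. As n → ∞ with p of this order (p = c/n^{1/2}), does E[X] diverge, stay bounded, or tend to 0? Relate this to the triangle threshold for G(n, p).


Number of potential triangles: C(96, 3) = 142880.
Each occurs with probability p³ ≈ (0.8165)³ ≈ 5.443311e-01.
By linearity: E[X] = C(96, 3)·p³ ≈ 142880 · 5.443311e-01 ≈ 77774.0210.
Since α = 1/2 < 1, p = c/n^{1/2} ≫ 1/n is above the triangle threshold p ~ 1/n. Asymptotically E[X] ~ (c³/6)·n^{3(1−α)} = (8³/6)·n^{1.5} → ∞; triangles are abundant w.h.p.

E[X] ≈ 77774.0210; in regime p = Θ(1/n^{1/2}) E[X] diverges (above the triangle threshold p ~ 1/n).


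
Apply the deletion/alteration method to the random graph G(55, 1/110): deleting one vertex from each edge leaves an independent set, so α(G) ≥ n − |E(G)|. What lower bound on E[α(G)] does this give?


E[|E(G)|] = C(55, 2)·p = 1485 · (1/110) = 27/2.
E[α(G)] ≥ n − E[|E(G)|] = 55 − 27/2 = 83/2.
Numerically: ≈ 41.500000.
(This is only a lower bound; the true E[α(G)] may be larger.)

E[α(G)] ≥ 83/2 ≈ 41.500000.


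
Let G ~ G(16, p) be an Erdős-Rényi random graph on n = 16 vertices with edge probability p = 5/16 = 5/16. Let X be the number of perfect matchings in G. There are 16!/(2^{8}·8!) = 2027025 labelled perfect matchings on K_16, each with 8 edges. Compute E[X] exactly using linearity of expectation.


K_16 has 16!/(2^{8}·8!) = 2027025 labelled perfect matchings.
For each such perfect matching H, let X_H = 1 if all 8 edges of H are present in G. Then P[X_H = 1] = p^{8} = (5/16)^{8} = 390625/4294967296.
By linearity of expectation: E[X] = Σ_H E[X_H] = 2027025 · p^{8} = 2027025 · 390625/4294967296 = 791806640625/4294967296.
Numerically: E[X] ≈ 184.4.

E[X] = 2027025 · (5/16)^{8} = 791806640625/4294967296 ≈ 184.4.


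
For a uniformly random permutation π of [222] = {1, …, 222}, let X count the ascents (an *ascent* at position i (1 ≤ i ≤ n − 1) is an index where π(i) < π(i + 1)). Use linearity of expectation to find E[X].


Write X = Σ X_I over i = 1, …, 221, with X_I the indicator of one ascent.
There are 221 indicators.
For each fixed i, the pair (π(i), π(i+1)) is a uniformly random ordered pair of distinct values from {1, …, 222}; by symmetry P[π(i) < π(i+1)] = 1/2.
By linearity: E[X] = 221 · (1/2) = (222 − 1) · (1/2) = 221/2 ≈ 110.500.

E[X] = 221/2 = 110.500.


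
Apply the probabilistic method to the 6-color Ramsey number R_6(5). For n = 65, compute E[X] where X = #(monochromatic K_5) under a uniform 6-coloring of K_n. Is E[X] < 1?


E[X] = C(65, 5) · 6^{1 − 10} = 8259888 · 6^{−9} = 8259888/10077696.
As a reduced fraction: E[X] = 172081/209952 ≈ 0.819621.
Is E[X] < 1? YES.
Since E[X] < 1, there exists a 6-coloring of K_{65} with no monochromatic K_5; hence R_6(5) > 65.

E[X] = 172081/209952 ≈ 0.819621; E[X] < 1, so R_6(5) > 65.


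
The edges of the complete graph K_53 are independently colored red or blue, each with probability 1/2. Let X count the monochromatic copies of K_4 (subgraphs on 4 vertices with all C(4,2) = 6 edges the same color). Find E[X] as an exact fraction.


Let X = Σ_S X_S over the C(53, 4) = 292825 subsets S of size 4, where X_S = 1 if the K_4 on S is monochromatic.
For a fixed S, the K_4 on S has C(4, 2) = 6 edges. P[all 6 edges red] = (1/2)^6, and likewise for blue, so P[monochromatic] = 2·(1/2)^6 = 2^{1 − 6} = 1/32.
By linearity: E[X] = C(53, 4) · 2^{1 − 6} = 292825 · 1/32 = 292825/32.
Numerically: E[X] ≈ 9150.7812.

E[X] = C(53,4)·2^(1−C(4,2)) = 292825/32 ≈ 9150.7812.


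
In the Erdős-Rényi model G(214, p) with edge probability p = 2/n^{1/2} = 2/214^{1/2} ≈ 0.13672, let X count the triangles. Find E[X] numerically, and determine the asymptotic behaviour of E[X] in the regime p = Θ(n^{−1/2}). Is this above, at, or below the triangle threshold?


Number of potential triangles: C(214, 3) = 1610564.
Each occurs with probability p³ ≈ (0.13672)³ ≈ 2.5554614e-03.
By linearity: E[X] = C(214, 3)·p³ ≈ 1610564 · 2.5554614e-03 ≈ 4115.73415.
Since α = 1/2 < 1, p = c/n^{1/2} ≫ 1/n is above the triangle threshold p ~ 1/n. Asymptotically E[X] ~ (c³/6)·n^{3(1−α)} = (2³/6)·n^{1.5} → ∞; triangles are abundant w.h.p.

E[X] ≈ 4115.73415; in regime p = Θ(1/n^{1/2}) E[X] diverges (above the triangle threshold p ~ 1/n).


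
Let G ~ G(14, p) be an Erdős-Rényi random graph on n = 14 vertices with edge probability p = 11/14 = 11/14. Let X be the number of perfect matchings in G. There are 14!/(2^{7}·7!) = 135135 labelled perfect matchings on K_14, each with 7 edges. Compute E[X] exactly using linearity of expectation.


K_14 has 14!/(2^{7}·7!) = 135135 labelled perfect matchings.
For each such perfect matching H, let X_H = 1 if all 7 edges of H are present in G. Then P[X_H = 1] = p^{7} = (11/14)^{7} = 19487171/105413504.
Summing the indicators: E[X] = Σ_H E[X_H] = 135135 · p^{7} = 135135 · 19487171/105413504 = 376199836155/15059072.
Numerically: E[X] ≈ 2.5e+04.

E[X] = 135135 · (11/14)^{7} = 376199836155/15059072 ≈ 2.5e+04.


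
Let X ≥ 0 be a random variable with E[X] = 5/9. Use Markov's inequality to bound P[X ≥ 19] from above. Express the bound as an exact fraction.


μ = E[X] = 5/9, a = 19.
Markov: P[X ≥ 19] ≤ μ/a = (5/9)/19 = 5/171.
Numerically: ≈ 0.0292.
(Since a = 19 > μ = 0.5556, the bound 5/171 is < 1 and informative.)

P[X ≥ 19] ≤ 5/171 ≈ 0.0292.


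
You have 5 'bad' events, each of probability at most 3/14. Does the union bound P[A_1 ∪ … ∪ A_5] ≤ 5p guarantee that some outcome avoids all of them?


Union bound: P[∪_{i=1}^{5} A_i] ≤ Σ_i P[A_i] ≤ 5·p = 5·(3/14) = 15/14.
Numerically: 15/14 ≈ 1.0714286.
Is 15/14 < 1? NO.
Since the bound 15/14 is ≥ 1, the union bound is uninformative here; it does NOT by itself certify existence.

5·p = 15/14 ≈ 1.0714286; existence NOT certified by the union bound.


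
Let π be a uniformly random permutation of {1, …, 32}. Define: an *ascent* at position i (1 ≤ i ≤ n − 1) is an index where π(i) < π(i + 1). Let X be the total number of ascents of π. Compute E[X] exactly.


Write X = Σ X_I over i = 1, …, 31, with X_I the indicator of one ascent.
There are 31 indicators.
For each fixed i, the pair (π(i), π(i+1)) is a uniformly random ordered pair of distinct values from {1, …, 32}; by symmetry P[π(i) < π(i+1)] = 1/2.
By linearity: E[X] = 31 · (1/2) = (32 − 1) · (1/2) = 31/2 ≈ 15.500000.

E[X] = 31/2 = 15.500000.


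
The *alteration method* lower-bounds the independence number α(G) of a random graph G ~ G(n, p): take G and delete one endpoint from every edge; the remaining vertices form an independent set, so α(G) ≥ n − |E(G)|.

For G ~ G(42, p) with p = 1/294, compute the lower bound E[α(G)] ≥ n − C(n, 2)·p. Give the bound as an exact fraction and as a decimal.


E[|E(G)|] = C(42, 2)·p = 861 · (1/294) = 41/14.
E[α(G)] ≥ n − E[|E(G)|] = 42 − 41/14 = 547/14.
Numerically: ≈ 39.0714.
(This is only a lower bound; the true E[α(G)] may be larger.)

E[α(G)] ≥ 547/14 ≈ 39.0714.


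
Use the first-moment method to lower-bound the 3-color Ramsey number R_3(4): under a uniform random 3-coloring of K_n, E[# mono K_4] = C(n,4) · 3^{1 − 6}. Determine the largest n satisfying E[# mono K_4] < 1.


We need C(n, 4) · 3^{1 − 6} < 1, i.e. C(n, 4) < 3^{6 − 1} = 243.
Check values of n near the boundary:
  n = 5: C(5, 4) = 5; 5 < 243? YES
  n = 6: C(6, 4) = 15; 15 < 243? YES
  n = 7: C(7, 4) = 35; 35 < 243? YES
  n = 8: C(8, 4) = 70; 70 < 243? YES
  n = 9: C(9, 4) = 126; 126 < 243? YES
  n = 10: C(10, 4) = 210; 210 < 243? YES
  n = 11: C(11, 4) = 330; 330 < 243? NO
The largest n with C(n, 4) < 243 is n = 10 (where E[X] = 70/81 ≈ 0.86420). Hence R_3(4) > 10, i.e. R_3(4) ≥ 11.

Largest n = 10; hence R_3(4) > 10.


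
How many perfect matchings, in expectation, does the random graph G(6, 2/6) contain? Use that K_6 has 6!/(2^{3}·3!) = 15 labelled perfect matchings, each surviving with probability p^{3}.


K_6 has 6!/(2^{3}·3!) = 15 labelled perfect matchings.
For each such perfect matching H, let X_H = 1 if all 3 edges of H are present in G. Then P[X_H = 1] = p^{3} = (1/3)^{3} = 1/27.
By linearity: E[X] = Σ_H E[X_H] = 15 · p^{3} = 15 · 1/27 = 5/9.
Numerically: E[X] ≈ 0.5556.

E[X] = 15 · (1/3)^{3} = 5/9 ≈ 0.5556.


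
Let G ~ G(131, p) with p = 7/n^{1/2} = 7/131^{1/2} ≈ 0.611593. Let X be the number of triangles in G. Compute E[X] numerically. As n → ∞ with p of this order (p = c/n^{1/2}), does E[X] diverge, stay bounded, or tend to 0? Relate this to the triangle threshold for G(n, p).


Number of potential triangles: C(131, 3) = 366145.
Each occurs with probability p³ ≈ (0.611593)³ ≈ 2.28763734e-01.
By linearity: E[X] = C(131, 3)·p³ ≈ 366145 · 2.28763734e-01 ≈ 83760.697356.
Since α = 1/2 < 1, p = c/n^{1/2} ≫ 1/n is above the triangle threshold p ~ 1/n. Asymptotically E[X] ~ (c³/6)·n^{3(1−α)} = (7³/6)·n^{1.5} → ∞; triangles are abundant w.h.p.

E[X] ≈ 83760.697356; in regime p = Θ(1/n^{1/2}) E[X] diverges (above the triangle threshold p ~ 1/n).


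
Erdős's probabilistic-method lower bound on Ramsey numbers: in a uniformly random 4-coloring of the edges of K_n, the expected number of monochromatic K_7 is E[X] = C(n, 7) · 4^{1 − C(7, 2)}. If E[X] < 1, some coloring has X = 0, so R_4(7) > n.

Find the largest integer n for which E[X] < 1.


We need C(n, 7) · 4^{1 − 21} < 1, i.e. C(n, 7) < 4^{21 − 1} = 1099511627776.
Check values of n near the boundary:
  n = 179: C(179, 7) = 1037437234460; 1037437234460 < 1099511627776? YES
  n = 180: C(180, 7) = 1079414463600; 1079414463600 < 1099511627776? YES
  n = 181: C(181, 7) = 1122839183400; 1122839183400 < 1099511627776? NO
  n = 182: C(182, 7) = 1167752750736; 1167752750736 < 1099511627776? NO
  n = 183: C(183, 7) = 1214197462413; 1214197462413 < 1099511627776? NO
The largest n with C(n, 7) < 1099511627776 is n = 180 (where E[X] = 67463403975/68719476736 ≈ 0.9817217). Hence R_4(7) > 180, i.e. R_4(7) ≥ 181.

Largest n = 180; hence R_4(7) > 180.


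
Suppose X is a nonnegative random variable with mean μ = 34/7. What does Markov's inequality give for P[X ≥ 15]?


μ = E[X] = 34/7, a = 15.
Markov: P[X ≥ 15] ≤ μ/a = (34/7)/15 = 34/105.
Numerically: ≈ 0.324.
(Since a = 15 > μ = 4.857, the bound 34/105 is < 1 and informative.)

P[X ≥ 15] ≤ 34/105 ≈ 0.324.


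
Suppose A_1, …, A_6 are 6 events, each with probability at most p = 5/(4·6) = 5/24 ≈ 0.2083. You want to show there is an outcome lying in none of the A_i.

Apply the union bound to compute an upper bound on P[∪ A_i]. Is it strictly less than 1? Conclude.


Union bound: P[∪_{i=1}^{6} A_i] ≤ Σ_i P[A_i] ≤ 6·p = 6·(5/24) = 5/4.
Numerically: 5/4 ≈ 1.2500.
Is 5/4 < 1? NO.
Since the bound 5/4 is ≥ 1, the union bound is uninformative here; it does NOT by itself certify existence.

6·p = 5/4 ≈ 1.2500; existence NOT certified by the union bound.


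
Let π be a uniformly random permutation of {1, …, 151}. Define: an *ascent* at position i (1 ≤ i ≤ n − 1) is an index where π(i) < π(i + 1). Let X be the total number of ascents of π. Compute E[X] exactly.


Write X = Σ X_I over i = 1, …, 150, with X_I the indicator of one ascent.
There are 150 indicators.
For each fixed i, the pair (π(i), π(i+1)) is a uniformly random ordered pair of distinct values from {1, …, 151}; by symmetry P[π(i) < π(i+1)] = 1/2.
By linearity: E[X] = 150 · (1/2) = (151 − 1) · (1/2) = 75 ≈ 75.00000.

E[X] = 75 = 75.00000.


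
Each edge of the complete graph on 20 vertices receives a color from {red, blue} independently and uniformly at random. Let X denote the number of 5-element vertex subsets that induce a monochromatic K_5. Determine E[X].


Let X = Σ_S X_S over the C(20, 5) = 15504 subsets S of size 5, where X_S = 1 if the K_5 on S is monochromatic.
For a fixed S, the K_5 on S has C(5, 2) = 10 edges. P[all 10 edges red] = (1/2)^10, and likewise for blue, so P[monochromatic] = 2·(1/2)^10 = 2^{1 − 10} = 1/512.
By linearity: E[X] = C(20, 5) · 2^{1 − 10} = 15504 · 1/512 = 969/32.
Numerically: E[X] ≈ 30.28125.

E[X] = C(20,5)·2^(1−C(5,2)) = 969/32 ≈ 30.28125.


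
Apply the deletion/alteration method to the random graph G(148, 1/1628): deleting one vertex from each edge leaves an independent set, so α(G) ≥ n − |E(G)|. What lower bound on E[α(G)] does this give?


E[|E(G)|] = C(148, 2)·p = 10878 · (1/1628) = 147/22.
E[α(G)] ≥ n − E[|E(G)|] = 148 − 147/22 = 3109/22.
Numerically: ≈ 141.31818.
(This is only a lower bound; the true E[α(G)] may be larger.)

E[α(G)] ≥ 3109/22 ≈ 141.31818.


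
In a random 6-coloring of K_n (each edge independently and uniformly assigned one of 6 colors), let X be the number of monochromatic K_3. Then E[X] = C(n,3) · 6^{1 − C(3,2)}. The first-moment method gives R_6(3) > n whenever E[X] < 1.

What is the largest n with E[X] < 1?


We need C(n, 3) · 6^{1 − 3} < 1, i.e. C(n, 3) < 6^{3 − 1} = 36.
Check values of n near the boundary:
  n = 3: C(3, 3) = 1; 1 < 36? YES
  n = 4: C(4, 3) = 4; 4 < 36? YES
  n = 5: C(5, 3) = 10; 10 < 36? YES
  n = 6: C(6, 3) = 20; 20 < 36? YES
  n = 7: C(7, 3) = 35; 35 < 36? YES
  n = 8: C(8, 3) = 56; 56 < 36? NO
The largest n with C(n, 3) < 36 is n = 7 (where E[X] = 35/36 ≈ 0.97222). Hence R_6(3) > 7, i.e. R_6(3) ≥ 8.

Largest n = 7; hence R_6(3) > 7.


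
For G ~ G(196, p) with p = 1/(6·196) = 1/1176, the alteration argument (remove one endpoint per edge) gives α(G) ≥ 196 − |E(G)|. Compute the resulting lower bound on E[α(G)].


E[|E(G)|] = C(196, 2)·p = 19110 · (1/1176) = 65/4.
E[α(G)] ≥ n − E[|E(G)|] = 196 − 65/4 = 719/4.
Numerically: ≈ 179.750000.
(This is only a lower bound; the true E[α(G)] may be larger.)

E[α(G)] ≥ 719/4 ≈ 179.750000.


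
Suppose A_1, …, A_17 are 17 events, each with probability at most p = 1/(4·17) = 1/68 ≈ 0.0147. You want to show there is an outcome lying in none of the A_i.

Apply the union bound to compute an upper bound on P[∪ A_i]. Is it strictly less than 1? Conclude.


Union bound: P[∪_{i=1}^{17} A_i] ≤ Σ_i P[A_i] ≤ 17·p = 17·(1/68) = 1/4.
Numerically: 1/4 ≈ 0.2500.
Is 1/4 < 1? YES.
Since P[∪ A_i] ≤ 1/4 < 1, the complement has P[∩ A_i^c] ≥ 1 − 1/4 = 3/4 > 0, so some outcome avoids every A_i.

17·p = 1/4 ≈ 0.2500; existence CERTIFIED by the union bound.


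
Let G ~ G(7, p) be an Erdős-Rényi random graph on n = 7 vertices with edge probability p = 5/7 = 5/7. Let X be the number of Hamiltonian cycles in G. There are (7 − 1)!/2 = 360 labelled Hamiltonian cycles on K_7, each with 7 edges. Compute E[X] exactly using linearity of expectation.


K_7 has (7 − 1)!/2 = 360 labelled Hamiltonian cycles.
For each such Hamiltonian cycle H, let X_H = 1 if all 7 edges of H are present in G. Then P[X_H = 1] = p^{7} = (5/7)^{7} = 78125/823543.
Summing the indicators: E[X] = Σ_H E[X_H] = 360 · p^{7} = 360 · 78125/823543 = 28125000/823543.
Numerically: E[X] ≈ 34.15.

E[X] = 360 · (5/7)^{7} = 28125000/823543 ≈ 34.15.


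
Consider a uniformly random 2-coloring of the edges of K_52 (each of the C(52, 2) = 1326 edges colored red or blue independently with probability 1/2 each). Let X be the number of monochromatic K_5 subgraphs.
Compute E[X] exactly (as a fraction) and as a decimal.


Let X = Σ_S X_S over the C(52, 5) = 2598960 subsets S of size 5, where X_S = 1 if the K_5 on S is monochromatic.
For a fixed S, the K_5 on S has C(5, 2) = 10 edges. P[all 10 edges red] = (1/2)^10, and likewise for blue, so P[monochromatic] = 2·(1/2)^10 = 2^{1 − 10} = 1/512.
By linearity of expectation: E[X] = C(52, 5) · 2^{1 − 10} = 2598960 · 1/512 = 162435/32.
Numerically: E[X] ≈ 5076.093750.

E[X] = C(52,5)·2^(1−C(5,2)) = 162435/32 ≈ 5076.093750.


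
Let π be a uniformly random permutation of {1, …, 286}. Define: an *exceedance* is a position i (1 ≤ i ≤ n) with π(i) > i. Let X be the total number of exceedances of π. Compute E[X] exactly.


Write X = Σ_{i=1}^{286} X_i, where X_i = 1_{π(i) > i}.
For each fixed i, π(i) is uniform over {1, …, 286} (marginal of a uniform permutation), so P[π(i) > i] = (n − i)/n. Summing: Σ_{i=1}^{286} (n − i)/n = (0 + 1 + … + 285)/286 = 286(286 − 1)/(2·286) = (286 − 1)/2.
Hence E[X] = Σ_{i=1}^{286} (286 − i)/286 = 285/2 ≈ 142.500.

E[X] = 285/2 = 142.500.


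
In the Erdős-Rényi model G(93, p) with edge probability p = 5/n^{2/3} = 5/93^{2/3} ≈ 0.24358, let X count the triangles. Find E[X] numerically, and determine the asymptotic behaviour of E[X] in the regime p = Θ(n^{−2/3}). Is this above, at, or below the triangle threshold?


Number of potential triangles: C(93, 3) = 129766.
Each occurs with probability p³ ≈ (0.24358)³ ≈ 1.4452538e-02.
By linearity: E[X] = C(93, 3)·p³ ≈ 129766 · 1.4452538e-02 ≈ 1875.44803.
Since α = 2/3 < 1, p = c/n^{2/3} ≫ 1/n is above the triangle threshold p ~ 1/n. Asymptotically E[X] ~ (c³/6)·n^{3(1−α)} = (5³/6)·n^{1} → ∞; triangles are abundant w.h.p.

E[X] ≈ 1875.44803; in regime p = Θ(1/n^{2/3}) E[X] diverges (above the triangle threshold p ~ 1/n).


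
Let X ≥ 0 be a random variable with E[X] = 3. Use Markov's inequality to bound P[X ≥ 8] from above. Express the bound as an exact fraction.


μ = E[X] = 3, a = 8.
Markov: P[X ≥ 8] ≤ μ/a = (3)/8 = 3/8.
Numerically: ≈ 0.37500.
(Since a = 8 > μ = 3.00000, the bound 3/8 is < 1 and informative.)

P[X ≥ 8] ≤ 3/8 ≈ 0.37500.


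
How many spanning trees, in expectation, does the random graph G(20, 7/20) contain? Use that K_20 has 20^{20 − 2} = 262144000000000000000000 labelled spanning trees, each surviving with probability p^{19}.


K_20 has 20^{20 − 2} = 262144000000000000000000 labelled spanning trees.
For each such spanning tree H, let X_H = 1 if all 19 edges of H are present in G. Then P[X_H = 1] = p^{19} = (7/20)^{19} = 11398895185373143/5242880000000000000000000.
By linearity of expectation: E[X] = Σ_H E[X_H] = 262144000000000000000000 · p^{19} = 262144000000000000000000 · 11398895185373143/5242880000000000000000000 = 11398895185373143/20.
Numerically: E[X] ≈ 5.699e+14.

E[X] = 262144000000000000000000 · (7/20)^{19} = 11398895185373143/20 ≈ 5.699e+14.


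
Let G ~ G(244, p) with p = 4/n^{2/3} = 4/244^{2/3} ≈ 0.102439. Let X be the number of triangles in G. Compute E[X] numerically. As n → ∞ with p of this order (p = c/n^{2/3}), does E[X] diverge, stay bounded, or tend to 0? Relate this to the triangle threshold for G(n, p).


Number of potential triangles: C(244, 3) = 2391444.
Each occurs with probability p³ ≈ (0.102439)³ ≈ 1.07497984e-03.
By linearity: E[X] = C(244, 3)·p³ ≈ 2391444 · 1.07497984e-03 ≈ 2570.754098.
Since α = 2/3 < 1, p = c/n^{2/3} ≫ 1/n is above the triangle threshold p ~ 1/n. Asymptotically E[X] ~ (c³/6)·n^{3(1−α)} = (4³/6)·n^{1} → ∞; triangles are abundant w.h.p.

E[X] ≈ 2570.754098; in regime p = Θ(1/n^{2/3}) E[X] diverges (above the triangle threshold p ~ 1/n).


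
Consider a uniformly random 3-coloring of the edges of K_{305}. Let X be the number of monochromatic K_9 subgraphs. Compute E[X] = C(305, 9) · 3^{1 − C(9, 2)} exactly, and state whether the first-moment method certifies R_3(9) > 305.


E[X] = C(305, 9) · 3^{1 − 36} = 55871664980896050 · 3^{−35} = 55871664980896050/50031545098999707.
As a reduced fraction: E[X] = 18623888326965350/16677181699666569 ≈ 1.117.
Is E[X] < 1? NO.
Since E[X] ≥ 1, the first-moment bound is inconclusive at n = 305; it does NOT by itself certify R_3(9) > 305.

E[X] = 18623888326965350/16677181699666569 ≈ 1.117; E[X] ≥ 1; first-moment method inconclusive here.


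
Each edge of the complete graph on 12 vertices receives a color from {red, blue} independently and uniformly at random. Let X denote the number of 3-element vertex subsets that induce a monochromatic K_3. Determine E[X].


Let X = Σ_S X_S over the C(12, 3) = 220 subsets S of size 3, where X_S = 1 if the K_3 on S is monochromatic.
For a fixed S, the K_3 on S has C(3, 2) = 3 edges. P[all 3 edges red] = (1/2)^3, and likewise for blue, so P[monochromatic] = 2·(1/2)^3 = 2^{1 − 3} = 1/4.
By linearity of expectation: E[X] = C(12, 3) · 2^{1 − 3} = 220 · 1/4 = 55.
Numerically: E[X] ≈ 55.0000.

E[X] = C(12,3)·2^(1−C(3,2)) = 55 ≈ 55.0000.


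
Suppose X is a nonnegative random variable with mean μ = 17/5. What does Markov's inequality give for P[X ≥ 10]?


μ = E[X] = 17/5, a = 10.
Markov: P[X ≥ 10] ≤ μ/a = (17/5)/10 = 17/50.
Numerically: ≈ 0.3400.
(Since a = 10 > μ = 3.4000, the bound 17/50 is < 1 and informative.)

P[X ≥ 10] ≤ 17/50 ≈ 0.3400.


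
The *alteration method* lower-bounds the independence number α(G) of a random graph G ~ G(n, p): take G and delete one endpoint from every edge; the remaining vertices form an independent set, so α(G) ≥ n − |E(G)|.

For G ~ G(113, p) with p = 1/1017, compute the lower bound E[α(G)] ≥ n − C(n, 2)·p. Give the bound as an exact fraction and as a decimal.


E[|E(G)|] = C(113, 2)·p = 6328 · (1/1017) = 56/9.
E[α(G)] ≥ n − E[|E(G)|] = 113 − 56/9 = 961/9.
Numerically: ≈ 106.77778.
(This is only a lower bound; the true E[α(G)] may be larger.)

E[α(G)] ≥ 961/9 ≈ 106.77778.


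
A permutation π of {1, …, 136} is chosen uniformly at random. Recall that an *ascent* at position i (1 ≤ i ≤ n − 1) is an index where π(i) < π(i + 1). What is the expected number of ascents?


Write X = Σ X_I over i = 1, …, 135, with X_I the indicator of one ascent.
There are 135 indicators.
For each fixed i, the pair (π(i), π(i+1)) is a uniformly random ordered pair of distinct values from {1, …, 136}; by symmetry P[π(i) < π(i+1)] = 1/2.
By linearity: E[X] = 135 · (1/2) = (136 − 1) · (1/2) = 135/2 ≈ 67.5000.

E[X] = 135/2 = 67.5000.


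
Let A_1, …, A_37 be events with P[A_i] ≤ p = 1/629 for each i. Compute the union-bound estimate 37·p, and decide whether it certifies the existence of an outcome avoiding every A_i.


Union bound: P[∪_{i=1}^{37} A_i] ≤ Σ_i P[A_i] ≤ 37·p = 37·(1/629) = 1/17.
Numerically: 1/17 ≈ 0.059.
Is 1/17 < 1? YES.
Since P[∪ A_i] ≤ 1/17 < 1, the complement has P[∩ A_i^c] ≥ 1 − 1/17 = 16/17 > 0, so some outcome avoids every A_i.

37·p = 1/17 ≈ 0.059; existence CERTIFIED by the union bound.


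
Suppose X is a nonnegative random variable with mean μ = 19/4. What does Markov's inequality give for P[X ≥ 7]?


μ = E[X] = 19/4, a = 7.
Markov: P[X ≥ 7] ≤ μ/a = (19/4)/7 = 19/28.
Numerically: ≈ 0.6786.
(Since a = 7 > μ = 4.7500, the bound 19/28 is < 1 and informative.)

P[X ≥ 7] ≤ 19/28 ≈ 0.6786.


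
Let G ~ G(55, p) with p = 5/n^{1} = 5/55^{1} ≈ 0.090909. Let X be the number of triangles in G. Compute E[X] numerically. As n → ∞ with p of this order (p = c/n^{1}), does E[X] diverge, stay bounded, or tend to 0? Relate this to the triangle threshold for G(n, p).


Number of potential triangles: C(55, 3) = 26235.
Each occurs with probability p³ ≈ (0.090909)³ ≈ 7.5131480e-04.
By linearity: E[X] = C(55, 3)·p³ ≈ 26235 · 7.5131480e-04 ≈ 19.71074.
Here α = 1, so p = 5/n is exactly at the triangle threshold p ~ 1/n. Asymptotically E[X] → c³/6 = 5³/6 = 125/6 ≈ 20.83333, a bounded constant. In this regime the triangle count is asymptotically Poisson(c³/6).

E[X] ≈ 19.71074; in regime p = Θ(1/n^{1}) E[X] stays bounded (at the triangle threshold p ~ 1/n).


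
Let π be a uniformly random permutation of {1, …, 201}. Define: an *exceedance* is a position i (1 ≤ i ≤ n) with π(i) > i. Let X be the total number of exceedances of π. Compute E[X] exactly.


Write X = Σ_{i=1}^{201} X_i, where X_i = 1_{π(i) > i}.
For each fixed i, π(i) is uniform over {1, …, 201} (marginal of a uniform permutation), so P[π(i) > i] = (n − i)/n. Summing: Σ_{i=1}^{201} (n − i)/n = (0 + 1 + … + 200)/201 = 201(201 − 1)/(2·201) = (201 − 1)/2.
Hence E[X] = Σ_{i=1}^{201} (201 − i)/201 = 100 ≈ 100.000000.

E[X] = 100 = 100.000000.


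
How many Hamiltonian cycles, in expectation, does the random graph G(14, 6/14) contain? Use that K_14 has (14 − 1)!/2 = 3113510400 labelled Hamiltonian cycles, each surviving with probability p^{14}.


K_14 has (14 − 1)!/2 = 3113510400 labelled Hamiltonian cycles.
For each such Hamiltonian cycle H, let X_H = 1 if all 14 edges of H are present in G. Then P[X_H = 1] = p^{14} = (3/7)^{14} = 4782969/678223072849.
By linearity: E[X] = Σ_H E[X_H] = 3113510400 · p^{14} = 3113510400 · 4782969/678223072849 = 2127403389196800/96889010407.
Numerically: E[X] ≈ 2.196e+04.

E[X] = 3113510400 · (3/7)^{14} = 2127403389196800/96889010407 ≈ 2.196e+04.


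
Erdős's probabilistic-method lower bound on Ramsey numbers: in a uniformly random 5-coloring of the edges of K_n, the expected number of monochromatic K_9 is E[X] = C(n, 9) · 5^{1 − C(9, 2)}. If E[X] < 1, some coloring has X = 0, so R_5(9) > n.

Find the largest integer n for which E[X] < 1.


We need C(n, 9) · 5^{1 − 36} < 1, i.e. C(n, 9) < 5^{36 − 1} = 2910383045673370361328125.
Check values of n near the boundary:
  n = 2165: C(2165, 9) = 2832220612024886803272630; 2832220612024886803272630 < 2910383045673370361328125? YES
  n = 2166: C(2166, 9) = 2844037944203015677277940; 2844037944203015677277940 < 2910383045673370361328125? YES
  n = 2167: C(2167, 9) = 2855899084841489792706810; 2855899084841489792706810 < 2910383045673370361328125? YES
  n = 2168: C(2168, 9) = 2867804175977929537095120; 2867804175977929537095120 < 2910383045673370361328125? YES
  n = 2169: C(2169, 9) = 2879753360044504243499683; 2879753360044504243499683 < 2910383045673370361328125? YES
  n = 2170: C(2170, 9) = 2891746779868845075610510; 2891746779868845075610510 < 2910383045673370361328125? YES
  n = 2171: C(2171, 9) = 2903784578674959601827205; 2903784578674959601827205 < 2910383045673370361328125? YES
  n = 2172: C(2172, 9) = 2915866900084148060642020; 2915866900084148060642020 < 2910383045673370361328125? NO
  n = 2173: C(2173, 9) = 2927993888115921319674265; 2927993888115921319674265 < 2910383045673370361328125? NO
The largest n with C(n, 9) < 2910383045673370361328125 is n = 2171 (where E[X] = 580756915734991920365441/582076609134674072265625 ≈ 0.9977). Hence R_5(9) > 2171, i.e. R_5(9) ≥ 2172.

Largest n = 2171; hence R_5(9) > 2171.
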